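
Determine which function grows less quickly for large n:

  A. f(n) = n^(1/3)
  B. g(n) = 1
B

f(n) = n^(1/3) is O(n^(1/3)), while g(n) = 1 is O(1).
Since O(1) grows slower than O(n^(1/3)), g(n) is dominated.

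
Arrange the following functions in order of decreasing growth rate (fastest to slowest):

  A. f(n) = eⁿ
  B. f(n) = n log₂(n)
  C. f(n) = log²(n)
A > B > C

Comparing growth rates:
A = eⁿ is O(eⁿ)
B = n log₂(n) is O(n log n)
C = log²(n) is O(log² n)

Therefore, the order from fastest to slowest is: A > B > C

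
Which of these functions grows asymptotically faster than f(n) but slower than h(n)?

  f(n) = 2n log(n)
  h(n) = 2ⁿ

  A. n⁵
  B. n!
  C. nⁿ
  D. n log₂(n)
A

We need g(n) with 2n log(n) = o(g(n)) and g(n) = o(2ⁿ), i.e. O(n log n) ≺ g ≺ O(2ⁿ).
Check each option:
  A. n⁵ — O(n⁵) is strictly between O(n log n) and O(2ⁿ) ✓
  B. n! — O(n!) does not grow strictly slower than h(n)
  C. nⁿ — O(nⁿ) does not grow strictly slower than h(n)
  D. n log₂(n) — O(n log n) does not grow strictly faster than f(n)

Only option A (n⁵) lies strictly between.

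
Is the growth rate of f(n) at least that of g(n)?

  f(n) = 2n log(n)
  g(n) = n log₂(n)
True

f(n) = 2n log(n) and g(n) = n log₂(n) are both O(n log n).
Big-Ω permits equal growth rates (f ≥ c·g for some c > 0), so f(n) = Ω(g(n)) is true.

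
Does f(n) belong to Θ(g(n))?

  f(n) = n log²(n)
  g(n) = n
False

f(n) = n log²(n) is O(n log² n), and g(n) = n is O(n).
Since they have different growth rates, f(n) = Θ(g(n)) is false.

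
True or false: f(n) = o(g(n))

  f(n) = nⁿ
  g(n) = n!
False

f(n) = nⁿ is O(nⁿ), and g(n) = n! is O(n!).
Since O(nⁿ) grows faster than or equal to O(n!), f(n) = o(g(n)) is false.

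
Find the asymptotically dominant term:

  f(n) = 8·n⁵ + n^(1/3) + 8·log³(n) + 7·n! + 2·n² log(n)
7·n!

Looking at each term:
  - 8·n⁵ is O(n⁵)
  - n^(1/3) is O(n^(1/3))
  - 8·log³(n) is O(log³ n)
  - 7·n! is O(n!)
  - 2·n² log(n) is O(n² log n)

The term 7·n! (O(n!)) grows fastest and dominates all others.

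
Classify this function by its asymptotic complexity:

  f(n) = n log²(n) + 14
O(n log² n)

The dominant term in n log²(n) + 14 is n log²(n), which is Θ(n log² n).
Lower-order terms (14) are asymptotically negligible.
Constants are absorbed, so the tightest bound is O(n log² n).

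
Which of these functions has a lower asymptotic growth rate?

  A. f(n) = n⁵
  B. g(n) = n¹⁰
A

f(n) = n⁵ is O(n⁵), while g(n) = n¹⁰ is O(n¹⁰).
Since O(n⁵) grows slower than O(n¹⁰), f(n) is dominated.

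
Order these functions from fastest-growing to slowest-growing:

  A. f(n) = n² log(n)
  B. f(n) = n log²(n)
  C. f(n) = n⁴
C > A > B

Comparing growth rates:
C = n⁴ is O(n⁴)
A = n² log(n) is O(n² log n)
B = n log²(n) is O(n log² n)

Therefore, the order from fastest to slowest is: C > A > B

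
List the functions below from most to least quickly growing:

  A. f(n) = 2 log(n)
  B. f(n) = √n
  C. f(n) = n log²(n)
C > B > A

Comparing growth rates:
C = n log²(n) is O(n log² n)
B = √n is O(√n)
A = 2 log(n) is O(log n)

Therefore, the order from fastest to slowest is: C > B > A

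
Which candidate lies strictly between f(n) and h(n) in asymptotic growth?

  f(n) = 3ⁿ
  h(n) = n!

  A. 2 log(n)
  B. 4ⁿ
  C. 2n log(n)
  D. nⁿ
B

We need g(n) with 3ⁿ = o(g(n)) and g(n) = o(n!), i.e. O(3ⁿ) ≺ g ≺ O(n!).
Check each option:
  A. 2 log(n) — O(log n) does not grow strictly faster than f(n)
  B. 4ⁿ — O(4ⁿ) is strictly between O(3ⁿ) and O(n!) ✓
  C. 2n log(n) — O(n log n) does not grow strictly faster than f(n)
  D. nⁿ — O(nⁿ) does not grow strictly slower than h(n)

Only option B (4ⁿ) lies strictly between.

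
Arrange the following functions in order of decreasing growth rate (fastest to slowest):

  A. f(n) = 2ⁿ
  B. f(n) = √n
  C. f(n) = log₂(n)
A > B > C

Comparing growth rates:
A = 2ⁿ is O(2ⁿ)
B = √n is O(√n)
C = log₂(n) is O(log n)

Therefore, the order from fastest to slowest is: A > B > C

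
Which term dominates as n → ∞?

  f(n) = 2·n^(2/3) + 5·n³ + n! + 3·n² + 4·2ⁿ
n!

Looking at each term:
  - 2·n^(2/3) is O(n^(2/3))
  - 5·n³ is O(n³)
  - n! is O(n!)
  - 3·n² is O(n²)
  - 4·2ⁿ is O(2ⁿ)

The term n! (O(n!)) grows fastest and dominates all others.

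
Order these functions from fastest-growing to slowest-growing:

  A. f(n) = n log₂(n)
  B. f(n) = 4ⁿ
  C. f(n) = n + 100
B > A > C

Comparing growth rates:
B = 4ⁿ is O(4ⁿ)
A = n log₂(n) is O(n log n)
C = n + 100 is O(n)

Therefore, the order from fastest to slowest is: B > A > C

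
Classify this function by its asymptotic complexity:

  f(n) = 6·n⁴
O(n⁴)

The dominant term in 6·n⁴ is 6·n⁴, which is Θ(n⁴).
Constants are absorbed, so the tightest bound is O(n⁴).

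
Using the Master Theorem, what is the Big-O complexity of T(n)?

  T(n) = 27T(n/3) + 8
Θ(n³)

Master Theorem: a = 27, b = 3, f(n) = 8.
Compute the critical exponent d = log₃(27) = 3.
Compare f(n) = Θ(1) against n^d:
  k = 0 < d = 3, so f(n) = O(n^(d-ε)) — Case 1.
  The recursion cost dominates: T(n) = Θ(n^d) = Θ(n³).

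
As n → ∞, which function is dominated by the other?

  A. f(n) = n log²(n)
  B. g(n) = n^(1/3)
B

f(n) = n log²(n) is O(n log² n), while g(n) = n^(1/3) is O(n^(1/3)).
Since O(n^(1/3)) grows slower than O(n log² n), g(n) is dominated.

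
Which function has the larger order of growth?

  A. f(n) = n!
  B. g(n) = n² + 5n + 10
A

f(n) = n! is O(n!), while g(n) = n² + 5n + 10 is O(n²).
Since O(n!) grows faster than O(n²), f(n) dominates.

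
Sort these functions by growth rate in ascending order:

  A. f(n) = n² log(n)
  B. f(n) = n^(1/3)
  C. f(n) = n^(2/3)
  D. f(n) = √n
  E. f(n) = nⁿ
B < D < C < A < E

Comparing growth rates:
B = n^(1/3) is O(n^(1/3))
D = √n is O(√n)
C = n^(2/3) is O(n^(2/3))
A = n² log(n) is O(n² log n)
E = nⁿ is O(nⁿ)

Therefore, the order from slowest to fastest is: B < D < C < A < E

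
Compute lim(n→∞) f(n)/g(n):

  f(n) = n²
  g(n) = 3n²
1/3

Since n² and 3n² have the same growth rate (O(n²)),
the ratio converges to a constant: 1/3.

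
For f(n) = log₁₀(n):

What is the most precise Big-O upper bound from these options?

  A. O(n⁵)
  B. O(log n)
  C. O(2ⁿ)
B

f(n) = log₁₀(n) is O(log n).
All listed options are valid Big-O bounds (upper bounds),
but O(log n) is the tightest (smallest valid bound).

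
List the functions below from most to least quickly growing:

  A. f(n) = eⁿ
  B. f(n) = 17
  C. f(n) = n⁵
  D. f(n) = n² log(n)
A > C > D > B

Comparing growth rates:
A = eⁿ is O(eⁿ)
C = n⁵ is O(n⁵)
D = n² log(n) is O(n² log n)
B = 17 is O(1)

Therefore, the order from fastest to slowest is: A > C > D > B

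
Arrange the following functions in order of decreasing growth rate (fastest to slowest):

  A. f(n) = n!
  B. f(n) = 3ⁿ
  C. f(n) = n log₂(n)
A > B > C

Comparing growth rates:
A = n! is O(n!)
B = 3ⁿ is O(3ⁿ)
C = n log₂(n) is O(n log n)

Therefore, the order from fastest to slowest is: A > B > C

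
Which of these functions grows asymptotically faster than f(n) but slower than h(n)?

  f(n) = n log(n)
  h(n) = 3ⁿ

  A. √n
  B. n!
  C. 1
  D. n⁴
D

We need g(n) with n log(n) = o(g(n)) and g(n) = o(3ⁿ), i.e. O(n log n) ≺ g ≺ O(3ⁿ).
Check each option:
  A. √n — O(√n) does not grow strictly faster than f(n)
  B. n! — O(n!) does not grow strictly slower than h(n)
  C. 1 — O(1) does not grow strictly faster than f(n)
  D. n⁴ — O(n⁴) is strictly between O(n log n) and O(3ⁿ) ✓

Only option D (n⁴) lies strictly between.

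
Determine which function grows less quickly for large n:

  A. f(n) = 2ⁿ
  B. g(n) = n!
A

f(n) = 2ⁿ is O(2ⁿ), while g(n) = n! is O(n!).
Since O(2ⁿ) grows slower than O(n!), f(n) is dominated.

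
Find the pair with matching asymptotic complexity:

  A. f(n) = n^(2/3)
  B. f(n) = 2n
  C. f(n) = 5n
B and C

Examining each function:
  A. n^(2/3) is O(n^(2/3))
  B. 2n is O(n)
  C. 5n is O(n)

Functions B and C both have the same complexity class.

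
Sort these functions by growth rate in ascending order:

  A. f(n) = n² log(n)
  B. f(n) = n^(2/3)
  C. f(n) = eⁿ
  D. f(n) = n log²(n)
B < D < A < C

Comparing growth rates:
B = n^(2/3) is O(n^(2/3))
D = n log²(n) is O(n log² n)
A = n² log(n) is O(n² log n)
C = eⁿ is O(eⁿ)

Therefore, the order from slowest to fastest is: B < D < A < C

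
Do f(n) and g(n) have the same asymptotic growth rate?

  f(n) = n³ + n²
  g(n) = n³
True

f(n) = n³ + n² and g(n) = n³ are both O(n³).
Since they have the same asymptotic growth rate, f(n) = Θ(g(n)) is true.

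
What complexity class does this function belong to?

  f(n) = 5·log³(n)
O(log³ n)

The dominant term in 5·log³(n) is 5·log³(n), which is Θ(log³ n).
Constants are absorbed, so the tightest bound is O(log³ n).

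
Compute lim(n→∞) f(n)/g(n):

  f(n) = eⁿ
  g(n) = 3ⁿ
0

Since eⁿ (O(eⁿ)) grows slower than 3ⁿ (O(3ⁿ)),
the ratio f(n)/g(n) → 0 as n → ∞.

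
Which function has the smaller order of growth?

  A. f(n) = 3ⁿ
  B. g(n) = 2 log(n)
B

f(n) = 3ⁿ is O(3ⁿ), while g(n) = 2 log(n) is O(log n).
Since O(log n) grows slower than O(3ⁿ), g(n) is dominated.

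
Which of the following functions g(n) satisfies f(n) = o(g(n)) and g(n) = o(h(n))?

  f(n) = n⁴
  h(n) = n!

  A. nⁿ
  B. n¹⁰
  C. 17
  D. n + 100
B

We need g(n) with n⁴ = o(g(n)) and g(n) = o(n!), i.e. O(n⁴) ≺ g ≺ O(n!).
Check each option:
  A. nⁿ — O(nⁿ) does not grow strictly slower than h(n)
  B. n¹⁰ — O(n¹⁰) is strictly between O(n⁴) and O(n!) ✓
  C. 17 — O(1) does not grow strictly faster than f(n)
  D. n + 100 — O(n) does not grow strictly faster than f(n)

Only option B (n¹⁰) lies strictly between.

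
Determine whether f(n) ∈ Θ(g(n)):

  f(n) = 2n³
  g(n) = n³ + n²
True

f(n) = 2n³ and g(n) = n³ + n² are both O(n³).
Since they have the same asymptotic growth rate, f(n) = Θ(g(n)) is true.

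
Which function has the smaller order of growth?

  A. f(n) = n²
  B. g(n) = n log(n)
B

f(n) = n² is O(n²), while g(n) = n log(n) is O(n log n).
Since O(n log n) grows slower than O(n²), g(n) is dominated.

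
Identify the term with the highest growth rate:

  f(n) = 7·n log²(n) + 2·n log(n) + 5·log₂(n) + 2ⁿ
2ⁿ

Looking at each term:
  - 7·n log²(n) is O(n log² n)
  - 2·n log(n) is O(n log n)
  - 5·log₂(n) is O(log n)
  - 2ⁿ is O(2ⁿ)

The term 2ⁿ (O(2ⁿ)) grows fastest and dominates all others.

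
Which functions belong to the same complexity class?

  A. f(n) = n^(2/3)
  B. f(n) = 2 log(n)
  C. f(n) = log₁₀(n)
B and C

Examining each function:
  A. n^(2/3) is O(n^(2/3))
  B. 2 log(n) is O(log n)
  C. log₁₀(n) is O(log n)

Functions B and C both have the same complexity class.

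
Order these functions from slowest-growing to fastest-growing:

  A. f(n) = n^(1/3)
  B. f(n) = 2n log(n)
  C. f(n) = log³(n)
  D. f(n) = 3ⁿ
C < A < B < D

Comparing growth rates:
C = log³(n) is O(log³ n)
A = n^(1/3) is O(n^(1/3))
B = 2n log(n) is O(n log n)
D = 3ⁿ is O(3ⁿ)

Therefore, the order from slowest to fastest is: C < A < B < D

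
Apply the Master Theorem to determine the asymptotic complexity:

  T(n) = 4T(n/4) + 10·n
Θ(n log n)

Master Theorem: a = 4, b = 4, f(n) = 10·n.
Compute the critical exponent d = log₄(4) = 1.
Compare f(n) = Θ(n) against n^d:
  k = 1 = d, so f(n) = Θ(n^d) — Case 2.
  Work is balanced across levels: T(n) = Θ(n^d log n) = Θ(n log n).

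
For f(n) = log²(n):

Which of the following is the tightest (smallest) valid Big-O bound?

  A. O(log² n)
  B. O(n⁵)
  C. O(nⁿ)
A

f(n) = log²(n) is O(log² n).
All listed options are valid Big-O bounds (upper bounds),
but O(log² n) is the tightest (smallest valid bound).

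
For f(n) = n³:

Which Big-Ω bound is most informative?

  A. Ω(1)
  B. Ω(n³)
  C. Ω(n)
B

f(n) = n³ is Ω(n³).
All listed options are valid Big-Ω bounds (lower bounds),
but Ω(n³) is the tightest (largest valid bound).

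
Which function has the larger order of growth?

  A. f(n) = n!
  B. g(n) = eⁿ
A

f(n) = n! is O(n!), while g(n) = eⁿ is O(eⁿ).
Since O(n!) grows faster than O(eⁿ), f(n) dominates.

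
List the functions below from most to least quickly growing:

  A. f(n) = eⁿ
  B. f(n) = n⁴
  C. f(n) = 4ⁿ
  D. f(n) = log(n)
C > A > B > D

Comparing growth rates:
C = 4ⁿ is O(4ⁿ)
A = eⁿ is O(eⁿ)
B = n⁴ is O(n⁴)
D = log(n) is O(log n)

Therefore, the order from fastest to slowest is: C > A > B > D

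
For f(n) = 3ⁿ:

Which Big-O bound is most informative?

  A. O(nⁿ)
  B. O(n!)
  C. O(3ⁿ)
C

f(n) = 3ⁿ is O(3ⁿ).
All listed options are valid Big-O bounds (upper bounds),
but O(3ⁿ) is the tightest (smallest valid bound).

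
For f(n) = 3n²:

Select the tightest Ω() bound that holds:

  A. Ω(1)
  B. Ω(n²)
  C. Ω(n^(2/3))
B

f(n) = 3n² is Ω(n²).
All listed options are valid Big-Ω bounds (lower bounds),
but Ω(n²) is the tightest (largest valid bound).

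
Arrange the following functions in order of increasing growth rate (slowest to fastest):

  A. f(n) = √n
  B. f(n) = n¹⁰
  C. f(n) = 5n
A < C < B

Comparing growth rates:
A = √n is O(√n)
C = 5n is O(n)
B = n¹⁰ is O(n¹⁰)

Therefore, the order from slowest to fastest is: A < C < B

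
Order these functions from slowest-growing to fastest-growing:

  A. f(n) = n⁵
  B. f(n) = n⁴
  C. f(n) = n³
C < B < A

Comparing growth rates:
C = n³ is O(n³)
B = n⁴ is O(n⁴)
A = n⁵ is O(n⁵)

Therefore, the order from slowest to fastest is: C < B < A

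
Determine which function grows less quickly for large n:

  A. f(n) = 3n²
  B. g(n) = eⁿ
A

f(n) = 3n² is O(n²), while g(n) = eⁿ is O(eⁿ).
Since O(n²) grows slower than O(eⁿ), f(n) is dominated.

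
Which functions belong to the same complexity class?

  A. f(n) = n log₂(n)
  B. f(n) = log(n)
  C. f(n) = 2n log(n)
A and C

Examining each function:
  A. n log₂(n) is O(n log n)
  B. log(n) is O(log n)
  C. 2n log(n) is O(n log n)

Functions A and C both have the same complexity class.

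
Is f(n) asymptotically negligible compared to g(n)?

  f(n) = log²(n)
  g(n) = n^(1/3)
True

f(n) = log²(n) is O(log² n), and g(n) = n^(1/3) is O(n^(1/3)).
Since O(log² n) grows strictly slower than O(n^(1/3)), f(n) = o(g(n)) is true.
This means lim(n→∞) f(n)/g(n) = 0.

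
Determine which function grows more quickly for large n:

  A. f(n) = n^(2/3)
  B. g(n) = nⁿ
B

f(n) = n^(2/3) is O(n^(2/3)), while g(n) = nⁿ is O(nⁿ).
Since O(nⁿ) grows faster than O(n^(2/3)), g(n) dominates.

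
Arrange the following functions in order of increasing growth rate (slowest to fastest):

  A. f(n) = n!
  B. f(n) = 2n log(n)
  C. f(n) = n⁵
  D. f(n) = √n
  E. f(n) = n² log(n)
D < B < E < C < A

Comparing growth rates:
D = √n is O(√n)
B = 2n log(n) is O(n log n)
E = n² log(n) is O(n² log n)
C = n⁵ is O(n⁵)
A = n! is O(n!)

Therefore, the order from slowest to fastest is: D < B < E < C < A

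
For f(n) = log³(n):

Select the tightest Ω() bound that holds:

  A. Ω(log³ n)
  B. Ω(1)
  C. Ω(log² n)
A

f(n) = log³(n) is Ω(log³ n).
All listed options are valid Big-Ω bounds (lower bounds),
but Ω(log³ n) is the tightest (largest valid bound).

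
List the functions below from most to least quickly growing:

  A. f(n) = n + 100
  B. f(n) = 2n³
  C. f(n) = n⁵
C > B > A

Comparing growth rates:
C = n⁵ is O(n⁵)
B = 2n³ is O(n³)
A = n + 100 is O(n)

Therefore, the order from fastest to slowest is: C > B > A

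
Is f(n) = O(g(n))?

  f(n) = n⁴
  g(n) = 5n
False

f(n) = n⁴ is O(n⁴), and g(n) = 5n is O(n).
Since O(n⁴) grows faster than O(n), f(n) = O(g(n)) is false.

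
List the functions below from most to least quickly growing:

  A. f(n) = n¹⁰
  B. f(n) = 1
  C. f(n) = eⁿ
C > A > B

Comparing growth rates:
C = eⁿ is O(eⁿ)
A = n¹⁰ is O(n¹⁰)
B = 1 is O(1)

Therefore, the order from fastest to slowest is: C > A > B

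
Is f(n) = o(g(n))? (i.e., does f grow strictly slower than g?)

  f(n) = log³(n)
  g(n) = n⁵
True

f(n) = log³(n) is O(log³ n), and g(n) = n⁵ is O(n⁵).
Since O(log³ n) grows strictly slower than O(n⁵), f(n) = o(g(n)) is true.
This means lim(n→∞) f(n)/g(n) = 0.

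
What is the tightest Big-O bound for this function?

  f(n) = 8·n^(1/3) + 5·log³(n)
O(n^(1/3))

The dominant term in 8·n^(1/3) + 5·log³(n) is 8·n^(1/3), which is Θ(n^(1/3)).
Lower-order terms (5·log³(n)) are asymptotically negligible.
Constants are absorbed, so the tightest bound is O(n^(1/3)).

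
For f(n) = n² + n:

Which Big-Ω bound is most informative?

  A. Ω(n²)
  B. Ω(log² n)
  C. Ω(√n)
A

f(n) = n² + n is Ω(n²).
All listed options are valid Big-Ω bounds (lower bounds),
but Ω(n²) is the tightest (largest valid bound).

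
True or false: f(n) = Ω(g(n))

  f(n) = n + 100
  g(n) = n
True

f(n) = n + 100 and g(n) = n are both O(n).
Big-Ω permits equal growth rates (f ≥ c·g for some c > 0), so f(n) = Ω(g(n)) is true.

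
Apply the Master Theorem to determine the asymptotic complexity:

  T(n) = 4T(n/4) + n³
Θ(n³)

Master Theorem: a = 4, b = 4, f(n) = n³.
Compute the critical exponent d = log₄(4) = 1.
Compare f(n) = Θ(n³) against n^d:
  k = 3 > d = 1, so f(n) = Ω(n^(d+ε)) — Case 3.
  Regularity: a·(n/b)^3/n^3 = a/b^3 = 4/64 < 1 ✓.
  The top-level work dominates: T(n) = Θ(f(n)) = Θ(n³).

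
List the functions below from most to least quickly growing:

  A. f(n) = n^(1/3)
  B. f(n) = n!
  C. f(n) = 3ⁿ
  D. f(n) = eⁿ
B > C > D > A

Comparing growth rates:
B = n! is O(n!)
C = 3ⁿ is O(3ⁿ)
D = eⁿ is O(eⁿ)
A = n^(1/3) is O(n^(1/3))

Therefore, the order from fastest to slowest is: B > C > D > A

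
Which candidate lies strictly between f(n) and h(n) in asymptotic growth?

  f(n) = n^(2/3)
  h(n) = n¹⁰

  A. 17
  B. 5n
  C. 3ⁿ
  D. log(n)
B

We need g(n) with n^(2/3) = o(g(n)) and g(n) = o(n¹⁰), i.e. O(n^(2/3)) ≺ g ≺ O(n¹⁰).
Check each option:
  A. 17 — O(1) does not grow strictly faster than f(n)
  B. 5n — O(n) is strictly between O(n^(2/3)) and O(n¹⁰) ✓
  C. 3ⁿ — O(3ⁿ) does not grow strictly slower than h(n)
  D. log(n) — O(log n) does not grow strictly faster than f(n)

Only option B (5n) lies strictly between.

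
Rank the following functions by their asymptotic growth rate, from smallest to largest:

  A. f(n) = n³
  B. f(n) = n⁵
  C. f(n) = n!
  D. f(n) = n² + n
D < A < B < C

Comparing growth rates:
D = n² + n is O(n²)
A = n³ is O(n³)
B = n⁵ is O(n⁵)
C = n! is O(n!)

Therefore, the order from slowest to fastest is: D < A < B < C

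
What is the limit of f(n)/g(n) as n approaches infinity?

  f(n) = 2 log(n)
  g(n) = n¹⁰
0

Since 2 log(n) (O(log n)) grows slower than n¹⁰ (O(n¹⁰)),
the ratio f(n)/g(n) → 0 as n → ∞.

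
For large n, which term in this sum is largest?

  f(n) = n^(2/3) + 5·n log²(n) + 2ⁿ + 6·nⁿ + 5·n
6·nⁿ

Looking at each term:
  - n^(2/3) is O(n^(2/3))
  - 5·n log²(n) is O(n log² n)
  - 2ⁿ is O(2ⁿ)
  - 6·nⁿ is O(nⁿ)
  - 5·n is O(n)

The term 6·nⁿ (O(nⁿ)) grows fastest and dominates all others.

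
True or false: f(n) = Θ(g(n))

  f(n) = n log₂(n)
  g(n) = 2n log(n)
True

f(n) = n log₂(n) and g(n) = 2n log(n) are both O(n log n).
Since they have the same asymptotic growth rate, f(n) = Θ(g(n)) is true.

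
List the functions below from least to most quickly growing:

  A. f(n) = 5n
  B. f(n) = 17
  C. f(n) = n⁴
B < A < C

Comparing growth rates:
B = 17 is O(1)
A = 5n is O(n)
C = n⁴ is O(n⁴)

Therefore, the order from slowest to fastest is: B < A < C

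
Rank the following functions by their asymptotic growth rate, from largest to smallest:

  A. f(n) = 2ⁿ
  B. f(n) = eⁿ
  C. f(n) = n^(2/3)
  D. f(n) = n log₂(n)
B > A > D > C

Comparing growth rates:
B = eⁿ is O(eⁿ)
A = 2ⁿ is O(2ⁿ)
D = n log₂(n) is O(n log n)
C = n^(2/3) is O(n^(2/3))

Therefore, the order from fastest to slowest is: B > A > D > C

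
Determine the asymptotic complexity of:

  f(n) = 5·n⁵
O(n⁵)

The dominant term in 5·n⁵ is 5·n⁵, which is Θ(n⁵).
Constants are absorbed, so the tightest bound is O(n⁵).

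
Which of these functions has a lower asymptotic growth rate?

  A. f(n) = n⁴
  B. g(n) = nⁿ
A

f(n) = n⁴ is O(n⁴), while g(n) = nⁿ is O(nⁿ).
Since O(n⁴) grows slower than O(nⁿ), f(n) is dominated.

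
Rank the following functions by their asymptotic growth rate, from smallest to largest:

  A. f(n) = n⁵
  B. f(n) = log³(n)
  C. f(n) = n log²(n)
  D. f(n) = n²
B < C < D < A

Comparing growth rates:
B = log³(n) is O(log³ n)
C = n log²(n) is O(n log² n)
D = n² is O(n²)
A = n⁵ is O(n⁵)

Therefore, the order from slowest to fastest is: B < C < D < A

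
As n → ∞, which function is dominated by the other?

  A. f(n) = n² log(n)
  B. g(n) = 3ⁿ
A

f(n) = n² log(n) is O(n² log n), while g(n) = 3ⁿ is O(3ⁿ).
Since O(n² log n) grows slower than O(3ⁿ), f(n) is dominated.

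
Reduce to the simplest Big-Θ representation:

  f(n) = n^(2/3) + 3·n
Θ(n)

Order the terms by growth rate: n^(2/3) ≺ 3·n.
The fastest-growing term 3·n dominates as n → ∞; dropping its constant factor gives Θ(n).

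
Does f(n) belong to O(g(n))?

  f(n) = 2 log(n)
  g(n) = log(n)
True

f(n) = 2 log(n) and g(n) = log(n) are both O(log n).
Big-O permits equal growth rates (f ≤ c·g for some c), so f(n) = O(g(n)) is true.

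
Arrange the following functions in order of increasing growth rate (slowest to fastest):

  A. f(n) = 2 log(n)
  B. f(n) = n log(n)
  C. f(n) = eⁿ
A < B < C

Comparing growth rates:
A = 2 log(n) is O(log n)
B = n log(n) is O(n log n)
C = eⁿ is O(eⁿ)

Therefore, the order from slowest to fastest is: A < B < C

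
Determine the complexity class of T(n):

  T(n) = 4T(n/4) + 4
Θ(n)

Master Theorem: a = 4, b = 4, f(n) = 4.
Compute the critical exponent d = log₄(4) = 1.
Compare f(n) = Θ(1) against n^d:
  k = 0 < d = 1, so f(n) = O(n^(d-ε)) — Case 1.
  The recursion cost dominates: T(n) = Θ(n^d) = Θ(n).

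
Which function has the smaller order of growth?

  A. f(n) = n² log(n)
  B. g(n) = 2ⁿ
A

f(n) = n² log(n) is O(n² log n), while g(n) = 2ⁿ is O(2ⁿ).
Since O(n² log n) grows slower than O(2ⁿ), f(n) is dominated.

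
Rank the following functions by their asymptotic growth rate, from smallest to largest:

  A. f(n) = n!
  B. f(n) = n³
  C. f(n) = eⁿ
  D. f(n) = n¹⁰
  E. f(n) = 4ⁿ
B < D < C < E < A

Comparing growth rates:
B = n³ is O(n³)
D = n¹⁰ is O(n¹⁰)
C = eⁿ is O(eⁿ)
E = 4ⁿ is O(4ⁿ)
A = n! is O(n!)

Therefore, the order from slowest to fastest is: B < D < C < E < A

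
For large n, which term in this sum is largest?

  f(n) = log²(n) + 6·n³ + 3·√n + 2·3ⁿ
2·3ⁿ

Looking at each term:
  - log²(n) is O(log² n)
  - 6·n³ is O(n³)
  - 3·√n is O(√n)
  - 2·3ⁿ is O(3ⁿ)

The term 2·3ⁿ (O(3ⁿ)) grows fastest and dominates all others.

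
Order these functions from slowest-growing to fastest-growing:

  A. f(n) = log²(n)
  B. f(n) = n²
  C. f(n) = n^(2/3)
A < C < B

Comparing growth rates:
A = log²(n) is O(log² n)
C = n^(2/3) is O(n^(2/3))
B = n² is O(n²)

Therefore, the order from slowest to fastest is: A < C < B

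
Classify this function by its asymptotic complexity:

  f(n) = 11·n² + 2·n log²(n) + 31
O(n²)

The dominant term in 11·n² + 2·n log²(n) + 31 is 11·n², which is Θ(n²).
Lower-order terms (2·n log²(n), 31) are asymptotically negligible.
Constants are absorbed, so the tightest bound is O(n²).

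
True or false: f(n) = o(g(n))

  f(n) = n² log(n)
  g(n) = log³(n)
False

f(n) = n² log(n) is O(n² log n), and g(n) = log³(n) is O(log³ n).
Since O(n² log n) grows faster than or equal to O(log³ n), f(n) = o(g(n)) is false.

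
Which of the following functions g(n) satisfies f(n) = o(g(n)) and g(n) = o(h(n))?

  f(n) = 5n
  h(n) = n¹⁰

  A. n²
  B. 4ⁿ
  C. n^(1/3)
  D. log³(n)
A

We need g(n) with 5n = o(g(n)) and g(n) = o(n¹⁰), i.e. O(n) ≺ g ≺ O(n¹⁰).
Check each option:
  A. n² — O(n²) is strictly between O(n) and O(n¹⁰) ✓
  B. 4ⁿ — O(4ⁿ) does not grow strictly slower than h(n)
  C. n^(1/3) — O(n^(1/3)) does not grow strictly faster than f(n)
  D. log³(n) — O(log³ n) does not grow strictly faster than f(n)

Only option A (n²) lies strictly between.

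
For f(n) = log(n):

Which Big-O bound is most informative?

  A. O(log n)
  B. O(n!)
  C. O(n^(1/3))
A

f(n) = log(n) is O(log n).
All listed options are valid Big-O bounds (upper bounds),
but O(log n) is the tightest (smallest valid bound).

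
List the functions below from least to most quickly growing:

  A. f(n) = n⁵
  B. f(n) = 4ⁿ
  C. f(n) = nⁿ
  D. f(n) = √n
D < A < B < C

Comparing growth rates:
D = √n is O(√n)
A = n⁵ is O(n⁵)
B = 4ⁿ is O(4ⁿ)
C = nⁿ is O(nⁿ)

Therefore, the order from slowest to fastest is: D < A < B < C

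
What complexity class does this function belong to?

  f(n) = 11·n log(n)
O(n log n)

The dominant term in 11·n log(n) is 11·n log(n), which is Θ(n log n).
Constants are absorbed, so the tightest bound is O(n log n).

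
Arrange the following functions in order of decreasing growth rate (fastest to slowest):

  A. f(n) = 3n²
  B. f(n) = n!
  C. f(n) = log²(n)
B > A > C

Comparing growth rates:
B = n! is O(n!)
A = 3n² is O(n²)
C = log²(n) is O(log² n)

Therefore, the order from fastest to slowest is: B > A > C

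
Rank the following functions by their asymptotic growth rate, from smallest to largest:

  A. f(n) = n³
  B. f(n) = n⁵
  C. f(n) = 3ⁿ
A < B < C

Comparing growth rates:
A = n³ is O(n³)
B = n⁵ is O(n⁵)
C = 3ⁿ is O(3ⁿ)

Therefore, the order from slowest to fastest is: A < B < C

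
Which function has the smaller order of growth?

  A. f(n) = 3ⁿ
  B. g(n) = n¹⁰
B

f(n) = 3ⁿ is O(3ⁿ), while g(n) = n¹⁰ is O(n¹⁰).
Since O(n¹⁰) grows slower than O(3ⁿ), g(n) is dominated.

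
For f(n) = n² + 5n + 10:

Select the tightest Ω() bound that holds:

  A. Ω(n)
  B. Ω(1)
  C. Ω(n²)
C

f(n) = n² + 5n + 10 is Ω(n²).
All listed options are valid Big-Ω bounds (lower bounds),
but Ω(n²) is the tightest (largest valid bound).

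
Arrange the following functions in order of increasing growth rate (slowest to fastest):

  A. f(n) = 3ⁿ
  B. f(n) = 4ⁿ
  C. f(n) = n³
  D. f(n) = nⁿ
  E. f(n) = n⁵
C < E < A < B < D

Comparing growth rates:
C = n³ is O(n³)
E = n⁵ is O(n⁵)
A = 3ⁿ is O(3ⁿ)
B = 4ⁿ is O(4ⁿ)
D = nⁿ is O(nⁿ)

Therefore, the order from slowest to fastest is: C < E < A < B < D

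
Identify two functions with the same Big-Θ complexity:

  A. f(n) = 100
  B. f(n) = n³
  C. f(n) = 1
A and C

Examining each function:
  A. 100 is O(1)
  B. n³ is O(n³)
  C. 1 is O(1)

Functions A and C both have the same complexity class.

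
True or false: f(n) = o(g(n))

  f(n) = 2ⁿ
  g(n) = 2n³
False

f(n) = 2ⁿ is O(2ⁿ), and g(n) = 2n³ is O(n³).
Since O(2ⁿ) grows faster than or equal to O(n³), f(n) = o(g(n)) is false.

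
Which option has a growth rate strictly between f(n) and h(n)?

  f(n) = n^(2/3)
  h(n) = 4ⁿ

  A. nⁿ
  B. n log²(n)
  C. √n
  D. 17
B

We need g(n) with n^(2/3) = o(g(n)) and g(n) = o(4ⁿ), i.e. O(n^(2/3)) ≺ g ≺ O(4ⁿ).
Check each option:
  A. nⁿ — O(nⁿ) does not grow strictly slower than h(n)
  B. n log²(n) — O(n log² n) is strictly between O(n^(2/3)) and O(4ⁿ) ✓
  C. √n — O(√n) does not grow strictly faster than f(n)
  D. 17 — O(1) does not grow strictly faster than f(n)

Only option B (n log²(n)) lies strictly between.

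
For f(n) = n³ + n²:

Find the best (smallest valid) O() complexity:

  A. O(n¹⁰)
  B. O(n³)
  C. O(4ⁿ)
B

f(n) = n³ + n² is O(n³).
All listed options are valid Big-O bounds (upper bounds),
but O(n³) is the tightest (smallest valid bound).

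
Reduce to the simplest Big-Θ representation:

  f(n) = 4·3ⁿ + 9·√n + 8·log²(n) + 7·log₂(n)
Θ(3ⁿ)

Order the terms by growth rate: 7·log₂(n) ≺ 8·log²(n) ≺ 9·√n ≺ 4·3ⁿ.
The fastest-growing term 4·3ⁿ dominates as n → ∞; dropping its constant factor gives Θ(3ⁿ).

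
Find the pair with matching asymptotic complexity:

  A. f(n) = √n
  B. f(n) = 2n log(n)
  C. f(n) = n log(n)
B and C

Examining each function:
  A. √n is O(√n)
  B. 2n log(n) is O(n log n)
  C. n log(n) is O(n log n)

Functions B and C both have the same complexity class.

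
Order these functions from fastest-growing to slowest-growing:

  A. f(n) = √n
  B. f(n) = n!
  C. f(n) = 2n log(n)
B > C > A

Comparing growth rates:
B = n! is O(n!)
C = 2n log(n) is O(n log n)
A = √n is O(√n)

Therefore, the order from fastest to slowest is: B > C > A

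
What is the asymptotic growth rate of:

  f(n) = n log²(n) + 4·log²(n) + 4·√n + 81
Θ(n log² n)

Order the terms by growth rate: 81 ≺ 4·log²(n) ≺ 4·√n ≺ n log²(n).
The fastest-growing term n log²(n) dominates as n → ∞; dropping its constant factor gives Θ(n log² n).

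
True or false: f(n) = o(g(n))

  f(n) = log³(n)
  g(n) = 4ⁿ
True

f(n) = log³(n) is O(log³ n), and g(n) = 4ⁿ is O(4ⁿ).
Since O(log³ n) grows strictly slower than O(4ⁿ), f(n) = o(g(n)) is true.
This means lim(n→∞) f(n)/g(n) = 0.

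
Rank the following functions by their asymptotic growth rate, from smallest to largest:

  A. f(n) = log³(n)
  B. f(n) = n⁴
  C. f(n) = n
A < C < B

Comparing growth rates:
A = log³(n) is O(log³ n)
C = n is O(n)
B = n⁴ is O(n⁴)

Therefore, the order from slowest to fastest is: A < C < B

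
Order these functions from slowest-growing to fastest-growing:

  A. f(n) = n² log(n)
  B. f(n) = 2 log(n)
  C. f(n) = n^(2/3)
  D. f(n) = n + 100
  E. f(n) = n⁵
B < C < D < A < E

Comparing growth rates:
B = 2 log(n) is O(log n)
C = n^(2/3) is O(n^(2/3))
D = n + 100 is O(n)
A = n² log(n) is O(n² log n)
E = n⁵ is O(n⁵)

Therefore, the order from slowest to fastest is: B < C < D < A < E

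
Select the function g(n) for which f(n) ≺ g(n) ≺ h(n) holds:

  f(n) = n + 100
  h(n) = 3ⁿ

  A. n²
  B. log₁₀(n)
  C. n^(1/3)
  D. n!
A

We need g(n) with n + 100 = o(g(n)) and g(n) = o(3ⁿ), i.e. O(n) ≺ g ≺ O(3ⁿ).
Check each option:
  A. n² — O(n²) is strictly between O(n) and O(3ⁿ) ✓
  B. log₁₀(n) — O(log n) does not grow strictly faster than f(n)
  C. n^(1/3) — O(n^(1/3)) does not grow strictly faster than f(n)
  D. n! — O(n!) does not grow strictly slower than h(n)

Only option A (n²) lies strictly between.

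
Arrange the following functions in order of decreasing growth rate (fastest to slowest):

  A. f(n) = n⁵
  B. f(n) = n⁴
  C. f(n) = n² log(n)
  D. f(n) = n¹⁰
D > A > B > C

Comparing growth rates:
D = n¹⁰ is O(n¹⁰)
A = n⁵ is O(n⁵)
B = n⁴ is O(n⁴)
C = n² log(n) is O(n² log n)

Therefore, the order from fastest to slowest is: D > A > B > C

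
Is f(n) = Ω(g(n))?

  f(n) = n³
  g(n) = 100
True

f(n) = n³ is O(n³), and g(n) = 100 is O(1).
Since O(n³) grows at least as fast as O(1), f(n) = Ω(g(n)) is true.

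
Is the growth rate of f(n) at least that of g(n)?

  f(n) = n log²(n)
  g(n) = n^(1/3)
True

f(n) = n log²(n) is O(n log² n), and g(n) = n^(1/3) is O(n^(1/3)).
Since O(n log² n) grows at least as fast as O(n^(1/3)), f(n) = Ω(g(n)) is true.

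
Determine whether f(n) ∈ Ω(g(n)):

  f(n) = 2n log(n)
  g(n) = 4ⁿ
False

f(n) = 2n log(n) is O(n log n), and g(n) = 4ⁿ is O(4ⁿ).
Since O(n log n) grows slower than O(4ⁿ), f(n) = Ω(g(n)) is false.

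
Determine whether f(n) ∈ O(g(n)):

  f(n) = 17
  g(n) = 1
True

f(n) = 17 and g(n) = 1 are both O(1).
Big-O permits equal growth rates (f ≤ c·g for some c), so f(n) = O(g(n)) is true.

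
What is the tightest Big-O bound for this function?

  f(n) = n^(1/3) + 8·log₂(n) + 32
O(n^(1/3))

The dominant term in n^(1/3) + 8·log₂(n) + 32 is n^(1/3), which is Θ(n^(1/3)).
Lower-order terms (8·log₂(n), 32) are asymptotically negligible.
Constants are absorbed, so the tightest bound is O(n^(1/3)).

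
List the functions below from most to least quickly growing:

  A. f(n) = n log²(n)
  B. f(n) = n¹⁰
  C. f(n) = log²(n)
B > A > C

Comparing growth rates:
B = n¹⁰ is O(n¹⁰)
A = n log²(n) is O(n log² n)
C = log²(n) is O(log² n)

Therefore, the order from fastest to slowest is: B > A > C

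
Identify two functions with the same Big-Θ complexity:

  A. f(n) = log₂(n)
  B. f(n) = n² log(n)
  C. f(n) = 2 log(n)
A and C

Examining each function:
  A. log₂(n) is O(log n)
  B. n² log(n) is O(n² log n)
  C. 2 log(n) is O(log n)

Functions A and C both have the same complexity class.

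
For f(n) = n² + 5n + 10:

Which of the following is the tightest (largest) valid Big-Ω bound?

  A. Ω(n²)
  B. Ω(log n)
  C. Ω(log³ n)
A

f(n) = n² + 5n + 10 is Ω(n²).
All listed options are valid Big-Ω bounds (lower bounds),
but Ω(n²) is the tightest (largest valid bound).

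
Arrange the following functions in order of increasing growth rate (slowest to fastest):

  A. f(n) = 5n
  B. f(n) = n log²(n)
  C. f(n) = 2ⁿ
A < B < C

Comparing growth rates:
A = 5n is O(n)
B = n log²(n) is O(n log² n)
C = 2ⁿ is O(2ⁿ)

Therefore, the order from slowest to fastest is: A < B < C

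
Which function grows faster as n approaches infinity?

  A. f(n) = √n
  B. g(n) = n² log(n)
B

f(n) = √n is O(√n), while g(n) = n² log(n) is O(n² log n).
Since O(n² log n) grows faster than O(√n), g(n) dominates.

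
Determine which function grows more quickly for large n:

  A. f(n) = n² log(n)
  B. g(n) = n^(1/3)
A

f(n) = n² log(n) is O(n² log n), while g(n) = n^(1/3) is O(n^(1/3)).
Since O(n² log n) grows faster than O(n^(1/3)), f(n) dominates.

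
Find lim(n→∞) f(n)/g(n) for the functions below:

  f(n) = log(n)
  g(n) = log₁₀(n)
log(10)

Since log(n) and log₁₀(n) have the same growth rate (O(log n)),
the ratio converges to a constant: log(10).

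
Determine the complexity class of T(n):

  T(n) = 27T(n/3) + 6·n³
Θ(n³ log n)

Master Theorem: a = 27, b = 3, f(n) = 6·n³.
Compute the critical exponent d = log₃(27) = 3.
Compare f(n) = Θ(n³) against n^d:
  k = 3 = d, so f(n) = Θ(n^d) — Case 2.
  Work is balanced across levels: T(n) = Θ(n^d log n) = Θ(n³ log n).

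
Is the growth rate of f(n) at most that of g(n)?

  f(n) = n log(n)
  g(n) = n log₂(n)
True

f(n) = n log(n) and g(n) = n log₂(n) are both O(n log n).
Big-O permits equal growth rates (f ≤ c·g for some c), so f(n) = O(g(n)) is true.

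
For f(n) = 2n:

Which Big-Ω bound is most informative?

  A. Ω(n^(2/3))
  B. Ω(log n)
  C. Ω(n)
C

f(n) = 2n is Ω(n).
All listed options are valid Big-Ω bounds (lower bounds),
but Ω(n) is the tightest (largest valid bound).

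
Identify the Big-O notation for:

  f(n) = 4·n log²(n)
O(n log² n)

The dominant term in 4·n log²(n) is 4·n log²(n), which is Θ(n log² n).
Constants are absorbed, so the tightest bound is O(n log² n).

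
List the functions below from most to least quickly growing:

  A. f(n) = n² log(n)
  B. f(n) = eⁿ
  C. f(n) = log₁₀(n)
B > A > C

Comparing growth rates:
B = eⁿ is O(eⁿ)
A = n² log(n) is O(n² log n)
C = log₁₀(n) is O(log n)

Therefore, the order from fastest to slowest is: B > A > C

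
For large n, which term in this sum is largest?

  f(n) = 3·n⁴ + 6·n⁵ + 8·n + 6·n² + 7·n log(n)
6·n⁵

Looking at each term:
  - 3·n⁴ is O(n⁴)
  - 6·n⁵ is O(n⁵)
  - 8·n is O(n)
  - 6·n² is O(n²)
  - 7·n log(n) is O(n log n)

The term 6·n⁵ (O(n⁵)) grows fastest and dominates all others.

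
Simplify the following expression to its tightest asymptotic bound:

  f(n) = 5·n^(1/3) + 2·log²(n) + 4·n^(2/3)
Θ(n^(2/3))

Order the terms by growth rate: 2·log²(n) ≺ 5·n^(1/3) ≺ 4·n^(2/3).
The fastest-growing term 4·n^(2/3) dominates as n → ∞; dropping its constant factor gives Θ(n^(2/3)).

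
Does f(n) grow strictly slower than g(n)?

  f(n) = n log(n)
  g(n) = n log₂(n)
False

f(n) = n log(n) is O(n log n), and g(n) = n log₂(n) is O(n log n).
Since they have the same growth rate, f(n) = o(g(n)) is false.
(f = o(g) requires f to grow strictly slower, not equal.)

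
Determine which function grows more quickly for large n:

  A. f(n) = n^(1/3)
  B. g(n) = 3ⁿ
B

f(n) = n^(1/3) is O(n^(1/3)), while g(n) = 3ⁿ is O(3ⁿ).
Since O(3ⁿ) grows faster than O(n^(1/3)), g(n) dominates.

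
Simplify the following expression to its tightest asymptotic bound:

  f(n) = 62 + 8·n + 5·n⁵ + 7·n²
Θ(n⁵)

Order the terms by growth rate: 62 ≺ 8·n ≺ 7·n² ≺ 5·n⁵.
The fastest-growing term 5·n⁵ dominates as n → ∞; dropping its constant factor gives Θ(n⁵).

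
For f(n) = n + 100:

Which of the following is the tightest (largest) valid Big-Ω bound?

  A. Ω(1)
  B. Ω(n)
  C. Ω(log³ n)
B

f(n) = n + 100 is Ω(n).
All listed options are valid Big-Ω bounds (lower bounds),
but Ω(n) is the tightest (largest valid bound).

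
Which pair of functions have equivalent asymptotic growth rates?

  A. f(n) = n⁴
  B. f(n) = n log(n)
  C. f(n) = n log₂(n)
B and C

Examining each function:
  A. n⁴ is O(n⁴)
  B. n log(n) is O(n log n)
  C. n log₂(n) is O(n log n)

Functions B and C both have the same complexity class.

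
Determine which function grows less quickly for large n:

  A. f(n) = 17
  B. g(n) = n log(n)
A

f(n) = 17 is O(1), while g(n) = n log(n) is O(n log n).
Since O(1) grows slower than O(n log n), f(n) is dominated.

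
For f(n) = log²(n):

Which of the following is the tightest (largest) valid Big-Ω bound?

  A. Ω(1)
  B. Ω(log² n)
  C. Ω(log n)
B

f(n) = log²(n) is Ω(log² n).
All listed options are valid Big-Ω bounds (lower bounds),
but Ω(log² n) is the tightest (largest valid bound).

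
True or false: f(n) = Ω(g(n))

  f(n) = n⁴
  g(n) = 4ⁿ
False

f(n) = n⁴ is O(n⁴), and g(n) = 4ⁿ is O(4ⁿ).
Since O(n⁴) grows slower than O(4ⁿ), f(n) = Ω(g(n)) is false.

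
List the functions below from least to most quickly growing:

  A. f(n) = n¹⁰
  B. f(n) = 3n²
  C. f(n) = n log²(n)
C < B < A

Comparing growth rates:
C = n log²(n) is O(n log² n)
B = 3n² is O(n²)
A = n¹⁰ is O(n¹⁰)

Therefore, the order from slowest to fastest is: C < B < A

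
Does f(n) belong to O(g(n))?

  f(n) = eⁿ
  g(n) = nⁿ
True

f(n) = eⁿ is O(eⁿ), and g(n) = nⁿ is O(nⁿ).
Since O(eⁿ) ⊆ O(nⁿ) (f grows no faster than g), f(n) = O(g(n)) is true.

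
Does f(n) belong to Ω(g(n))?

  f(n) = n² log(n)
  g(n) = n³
False

f(n) = n² log(n) is O(n² log n), and g(n) = n³ is O(n³).
Since O(n² log n) grows slower than O(n³), f(n) = Ω(g(n)) is false.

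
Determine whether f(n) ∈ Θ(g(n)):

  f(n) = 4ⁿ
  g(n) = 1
False

f(n) = 4ⁿ is O(4ⁿ), and g(n) = 1 is O(1).
Since they have different growth rates, f(n) = Θ(g(n)) is false.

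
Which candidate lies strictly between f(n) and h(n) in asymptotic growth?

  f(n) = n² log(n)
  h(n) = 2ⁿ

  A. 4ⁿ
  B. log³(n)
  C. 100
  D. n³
D

We need g(n) with n² log(n) = o(g(n)) and g(n) = o(2ⁿ), i.e. O(n² log n) ≺ g ≺ O(2ⁿ).
Check each option:
  A. 4ⁿ — O(4ⁿ) does not grow strictly slower than h(n)
  B. log³(n) — O(log³ n) does not grow strictly faster than f(n)
  C. 100 — O(1) does not grow strictly faster than f(n)
  D. n³ — O(n³) is strictly between O(n² log n) and O(2ⁿ) ✓

Only option D (n³) lies strictly between.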